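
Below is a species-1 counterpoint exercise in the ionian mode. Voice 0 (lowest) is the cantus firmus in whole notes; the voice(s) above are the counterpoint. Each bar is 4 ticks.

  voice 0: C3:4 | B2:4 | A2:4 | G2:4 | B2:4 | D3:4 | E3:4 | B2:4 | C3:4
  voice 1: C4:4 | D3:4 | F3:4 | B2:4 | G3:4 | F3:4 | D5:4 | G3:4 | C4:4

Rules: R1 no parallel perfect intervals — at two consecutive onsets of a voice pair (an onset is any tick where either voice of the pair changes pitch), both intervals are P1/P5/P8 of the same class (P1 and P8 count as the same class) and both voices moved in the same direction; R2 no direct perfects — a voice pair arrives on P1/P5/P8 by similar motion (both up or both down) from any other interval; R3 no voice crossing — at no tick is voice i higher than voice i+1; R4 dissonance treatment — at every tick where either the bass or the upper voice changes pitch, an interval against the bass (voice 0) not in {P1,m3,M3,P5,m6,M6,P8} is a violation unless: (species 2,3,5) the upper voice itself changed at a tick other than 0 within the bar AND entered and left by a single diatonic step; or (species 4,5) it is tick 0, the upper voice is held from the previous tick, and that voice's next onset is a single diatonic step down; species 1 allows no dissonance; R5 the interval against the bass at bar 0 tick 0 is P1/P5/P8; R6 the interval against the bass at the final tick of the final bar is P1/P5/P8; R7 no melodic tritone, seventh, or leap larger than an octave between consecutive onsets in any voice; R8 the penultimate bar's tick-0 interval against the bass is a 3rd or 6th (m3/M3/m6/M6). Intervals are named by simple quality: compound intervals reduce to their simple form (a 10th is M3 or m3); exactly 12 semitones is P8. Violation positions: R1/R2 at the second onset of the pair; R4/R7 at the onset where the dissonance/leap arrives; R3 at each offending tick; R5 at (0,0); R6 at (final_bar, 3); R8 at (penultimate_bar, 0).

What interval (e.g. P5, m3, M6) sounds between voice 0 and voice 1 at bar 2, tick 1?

m6

voice 0=A2 voice 1=F3 -> m6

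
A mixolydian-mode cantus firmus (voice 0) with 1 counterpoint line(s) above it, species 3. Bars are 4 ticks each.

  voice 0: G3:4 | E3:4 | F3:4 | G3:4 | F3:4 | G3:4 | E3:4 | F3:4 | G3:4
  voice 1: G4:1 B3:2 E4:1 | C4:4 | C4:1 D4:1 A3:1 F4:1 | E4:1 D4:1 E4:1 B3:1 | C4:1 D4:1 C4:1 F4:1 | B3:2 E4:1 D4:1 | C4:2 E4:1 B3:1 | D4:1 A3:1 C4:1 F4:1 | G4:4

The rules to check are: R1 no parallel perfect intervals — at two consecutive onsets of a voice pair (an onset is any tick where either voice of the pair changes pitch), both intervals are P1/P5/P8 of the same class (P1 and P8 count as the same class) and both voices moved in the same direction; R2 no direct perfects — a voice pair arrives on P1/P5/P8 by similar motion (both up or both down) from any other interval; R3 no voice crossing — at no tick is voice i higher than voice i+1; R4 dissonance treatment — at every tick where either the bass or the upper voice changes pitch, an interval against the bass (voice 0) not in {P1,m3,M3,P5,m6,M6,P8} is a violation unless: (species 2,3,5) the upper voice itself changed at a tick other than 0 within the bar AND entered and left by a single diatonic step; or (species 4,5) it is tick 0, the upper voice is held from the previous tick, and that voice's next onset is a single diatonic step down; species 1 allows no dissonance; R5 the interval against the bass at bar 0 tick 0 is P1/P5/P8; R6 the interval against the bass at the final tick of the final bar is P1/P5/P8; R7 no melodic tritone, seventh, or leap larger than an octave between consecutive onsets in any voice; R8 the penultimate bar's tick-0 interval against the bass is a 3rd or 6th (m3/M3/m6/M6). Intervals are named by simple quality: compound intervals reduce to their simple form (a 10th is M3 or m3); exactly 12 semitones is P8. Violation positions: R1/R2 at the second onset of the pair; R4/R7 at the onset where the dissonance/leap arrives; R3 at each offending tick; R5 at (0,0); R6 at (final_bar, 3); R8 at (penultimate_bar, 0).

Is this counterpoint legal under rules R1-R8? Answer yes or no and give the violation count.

No (2 violations)

bar 0: v0=G3 v1=G4 (P8)
bar 1: v0=E3 v1=C4 (m6)
bar 2: v0=F3 v1=C4 (P5)
bar 3: v0=G3 v1=E4 (M6)
bar 4: v0=F3 v1=C4 (P5)
bar 5: v0=G3 v1=B3 (M3)
bar 6: v0=E3 v1=C4 (m6)
bar 7: v0=F3 v1=D4 (M6)
bar 8: v0=G3 v1=G4 (P8)
  R7 @ bar5.0: F4->B3 leap 6st
  R1 @ bar8.0: F3/F4 P8 -> G3/G4 P8 similar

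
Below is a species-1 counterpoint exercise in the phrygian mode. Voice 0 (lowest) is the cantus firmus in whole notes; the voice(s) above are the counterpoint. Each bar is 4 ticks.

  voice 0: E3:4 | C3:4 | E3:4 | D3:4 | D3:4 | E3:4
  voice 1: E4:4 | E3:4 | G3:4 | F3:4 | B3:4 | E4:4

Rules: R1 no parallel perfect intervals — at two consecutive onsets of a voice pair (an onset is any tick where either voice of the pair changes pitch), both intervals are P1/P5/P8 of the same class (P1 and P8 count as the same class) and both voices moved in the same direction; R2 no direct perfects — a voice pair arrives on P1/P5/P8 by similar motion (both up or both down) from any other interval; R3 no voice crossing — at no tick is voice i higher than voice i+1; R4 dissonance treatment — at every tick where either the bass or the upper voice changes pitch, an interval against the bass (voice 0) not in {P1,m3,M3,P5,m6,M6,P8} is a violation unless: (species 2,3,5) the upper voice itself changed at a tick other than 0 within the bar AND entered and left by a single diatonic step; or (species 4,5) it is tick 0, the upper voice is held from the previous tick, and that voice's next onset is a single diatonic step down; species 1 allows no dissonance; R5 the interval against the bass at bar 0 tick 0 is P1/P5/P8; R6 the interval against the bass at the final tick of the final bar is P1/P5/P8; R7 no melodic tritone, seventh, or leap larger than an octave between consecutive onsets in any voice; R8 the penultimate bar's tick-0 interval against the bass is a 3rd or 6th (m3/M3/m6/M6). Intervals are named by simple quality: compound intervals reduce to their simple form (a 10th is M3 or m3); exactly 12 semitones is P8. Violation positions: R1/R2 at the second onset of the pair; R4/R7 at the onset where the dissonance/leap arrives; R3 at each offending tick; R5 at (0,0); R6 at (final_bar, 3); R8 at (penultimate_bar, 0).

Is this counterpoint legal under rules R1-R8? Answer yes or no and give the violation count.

bar 0: v0=E3 v1=E4 (P8)
bar 1: v0=C3 v1=E3 (M3)
bar 2: v0=E3 v1=G3 (m3)
bar 3: v0=D3 v1=F3 (m3)
bar 4: v0=D3 v1=B3 (M6)
bar 5: v0=E3 v1=E4 (P8)
  R7 @ bar4.0: F3->B3 leap 6st
  R2 @ bar5.0: D3/B3 M6 -> E3/E4 P8 similar

No (2 violations)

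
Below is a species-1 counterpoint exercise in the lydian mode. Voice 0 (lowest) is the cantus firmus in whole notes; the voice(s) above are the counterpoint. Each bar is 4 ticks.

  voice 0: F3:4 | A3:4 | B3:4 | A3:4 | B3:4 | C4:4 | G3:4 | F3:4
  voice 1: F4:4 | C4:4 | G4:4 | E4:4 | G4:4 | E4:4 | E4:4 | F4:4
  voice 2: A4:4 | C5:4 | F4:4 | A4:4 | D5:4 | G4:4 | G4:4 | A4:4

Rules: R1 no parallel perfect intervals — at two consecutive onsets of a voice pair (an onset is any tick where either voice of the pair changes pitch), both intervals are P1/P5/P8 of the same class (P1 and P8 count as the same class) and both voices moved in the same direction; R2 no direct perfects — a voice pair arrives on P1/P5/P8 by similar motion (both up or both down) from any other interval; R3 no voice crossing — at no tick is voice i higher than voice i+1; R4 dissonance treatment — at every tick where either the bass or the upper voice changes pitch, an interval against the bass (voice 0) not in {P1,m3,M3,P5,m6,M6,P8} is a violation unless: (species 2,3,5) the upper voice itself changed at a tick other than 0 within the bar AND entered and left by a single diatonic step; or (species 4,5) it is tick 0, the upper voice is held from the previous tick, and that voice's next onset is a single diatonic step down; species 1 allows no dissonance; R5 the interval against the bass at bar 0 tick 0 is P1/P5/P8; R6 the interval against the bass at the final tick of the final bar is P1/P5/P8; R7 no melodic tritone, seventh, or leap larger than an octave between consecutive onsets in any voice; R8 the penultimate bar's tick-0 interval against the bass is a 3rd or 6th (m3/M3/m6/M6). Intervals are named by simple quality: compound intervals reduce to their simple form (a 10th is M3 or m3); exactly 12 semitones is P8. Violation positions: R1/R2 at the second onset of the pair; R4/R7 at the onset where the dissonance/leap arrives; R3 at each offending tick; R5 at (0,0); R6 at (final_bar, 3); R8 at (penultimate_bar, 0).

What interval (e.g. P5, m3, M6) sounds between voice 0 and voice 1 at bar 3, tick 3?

voice 0=A3 voice 1=E4 -> P5

P5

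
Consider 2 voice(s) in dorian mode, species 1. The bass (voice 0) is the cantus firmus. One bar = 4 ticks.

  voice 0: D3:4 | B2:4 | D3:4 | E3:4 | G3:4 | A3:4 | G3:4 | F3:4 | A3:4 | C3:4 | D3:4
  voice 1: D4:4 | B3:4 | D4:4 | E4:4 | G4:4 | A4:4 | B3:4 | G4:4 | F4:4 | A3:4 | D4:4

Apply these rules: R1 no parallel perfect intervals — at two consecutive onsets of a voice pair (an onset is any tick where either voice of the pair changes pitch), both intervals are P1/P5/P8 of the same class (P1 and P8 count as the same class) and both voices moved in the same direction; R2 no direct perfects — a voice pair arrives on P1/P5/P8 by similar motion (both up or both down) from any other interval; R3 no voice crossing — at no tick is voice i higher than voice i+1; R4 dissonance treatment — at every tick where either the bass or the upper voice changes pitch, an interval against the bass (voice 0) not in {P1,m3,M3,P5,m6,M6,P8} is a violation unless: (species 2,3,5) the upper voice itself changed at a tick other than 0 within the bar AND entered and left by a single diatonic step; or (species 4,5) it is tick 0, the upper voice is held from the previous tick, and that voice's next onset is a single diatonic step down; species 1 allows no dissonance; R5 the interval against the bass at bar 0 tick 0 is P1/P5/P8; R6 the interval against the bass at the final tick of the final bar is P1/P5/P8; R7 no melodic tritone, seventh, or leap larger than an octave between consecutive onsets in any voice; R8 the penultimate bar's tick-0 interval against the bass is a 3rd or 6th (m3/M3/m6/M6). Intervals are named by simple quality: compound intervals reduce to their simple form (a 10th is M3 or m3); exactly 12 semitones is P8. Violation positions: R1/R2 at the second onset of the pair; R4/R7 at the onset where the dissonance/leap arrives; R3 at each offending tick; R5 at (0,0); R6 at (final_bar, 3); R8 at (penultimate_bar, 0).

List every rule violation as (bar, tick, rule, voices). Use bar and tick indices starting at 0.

(1, 0, R1, (0, 1))
(2, 0, R1, (0, 1))
(3, 0, R1, (0, 1))
(4, 0, R1, (0, 1))
(5, 0, R1, (0, 1))
(6, 0, R7, (1,))
(7, 0, R4, (0, 1))
(10, 0, R2, (0, 1))

bar 0: v0=D3 v1=D4 downbeat P8
bar 1: v0=B2 v1=B3 downbeat P8
bar 2: v0=D3 v1=D4 downbeat P8
bar 3: v0=E3 v1=E4 downbeat P8
bar 4: v0=G3 v1=G4 downbeat P8
bar 5: v0=A3 v1=A4 downbeat P8
bar 6: v0=G3 v1=B3 downbeat M3
bar 7: v0=F3 v1=G4 downbeat M2
bar 8: v0=A3 v1=F4 downbeat m6
bar 9: v0=C3 v1=A3 downbeat M6
bar 10: v0=D3 v1=D4 downbeat P8
  -> R1 @ bar 1 tick 0 v(0, 1): D3/D4 P8 -> B2/B3 P8 similar
  -> R1 @ bar 2 tick 0 v(0, 1): B2/B3 P8 -> D3/D4 P8 similar
  -> R1 @ bar 3 tick 0 v(0, 1): D3/D4 P8 -> E3/E4 P8 similar
  -> R1 @ bar 4 tick 0 v(0, 1): E3/E4 P8 -> G3/G4 P8 similar
  -> R1 @ bar 5 tick 0 v(0, 1): G3/G4 P8 -> A3/A4 P8 similar
  -> R7 @ bar 6 tick 0 v(1,): A4->B3 leap 10st
  -> R4 @ bar 7 tick 0 v(0, 1): F3/G4 M2 untreated
  -> R2 @ bar 10 tick 0 v(0, 1): C3/A3 M6 -> D3/D4 P8 similar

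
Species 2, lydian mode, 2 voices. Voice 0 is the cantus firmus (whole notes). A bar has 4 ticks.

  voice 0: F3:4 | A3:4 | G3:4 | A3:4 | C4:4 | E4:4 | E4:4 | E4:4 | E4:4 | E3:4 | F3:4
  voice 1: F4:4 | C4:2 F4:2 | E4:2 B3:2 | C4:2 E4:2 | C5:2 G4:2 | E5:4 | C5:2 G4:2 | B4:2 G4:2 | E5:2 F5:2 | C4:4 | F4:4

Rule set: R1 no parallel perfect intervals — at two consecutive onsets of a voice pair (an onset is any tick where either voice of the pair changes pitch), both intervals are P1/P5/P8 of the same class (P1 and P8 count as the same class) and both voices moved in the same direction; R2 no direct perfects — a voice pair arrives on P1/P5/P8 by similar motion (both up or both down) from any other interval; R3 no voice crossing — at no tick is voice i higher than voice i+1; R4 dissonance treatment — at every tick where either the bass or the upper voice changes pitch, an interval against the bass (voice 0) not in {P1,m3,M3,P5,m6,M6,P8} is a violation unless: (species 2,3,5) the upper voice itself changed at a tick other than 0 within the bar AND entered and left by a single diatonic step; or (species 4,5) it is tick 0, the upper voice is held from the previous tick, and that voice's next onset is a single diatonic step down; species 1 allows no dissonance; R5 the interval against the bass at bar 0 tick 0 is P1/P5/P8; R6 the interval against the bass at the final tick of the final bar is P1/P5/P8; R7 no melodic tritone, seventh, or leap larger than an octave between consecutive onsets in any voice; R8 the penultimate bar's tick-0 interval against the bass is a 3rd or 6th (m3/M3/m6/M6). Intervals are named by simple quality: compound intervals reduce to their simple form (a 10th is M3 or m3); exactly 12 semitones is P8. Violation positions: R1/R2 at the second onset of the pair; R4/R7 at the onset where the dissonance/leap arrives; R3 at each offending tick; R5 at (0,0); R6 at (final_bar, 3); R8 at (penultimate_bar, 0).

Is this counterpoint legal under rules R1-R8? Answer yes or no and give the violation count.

No (5 violations)

bar 0: v0=F3 v1=F4 (P8)
bar 1: v0=A3 v1=C4 (m3)
bar 2: v0=G3 v1=E4 (M6)
bar 3: v0=A3 v1=C4 (m3)
bar 4: v0=C4 v1=C5 (P8)
bar 5: v0=E4 v1=E5 (P8)
bar 6: v0=E4 v1=C5 (m6)
bar 7: v0=E4 v1=B4 (P5)
bar 8: v0=E4 v1=E5 (P8)
bar 9: v0=E3 v1=C4 (m6)
bar 10: v0=F3 v1=F4 (P8)
  R2 @ bar4.0: A3/E4 P5 -> C4/C5 P8 similar
  R2 @ bar5.0: C4/G4 P5 -> E4/E5 P8 similar
  R4 @ bar8.2: E4/F5 m2 untreated
  R7 @ bar9.0: F5->C4 leap 17st
  R2 @ bar10.0: E3/C4 m6 -> F3/F4 P8 similar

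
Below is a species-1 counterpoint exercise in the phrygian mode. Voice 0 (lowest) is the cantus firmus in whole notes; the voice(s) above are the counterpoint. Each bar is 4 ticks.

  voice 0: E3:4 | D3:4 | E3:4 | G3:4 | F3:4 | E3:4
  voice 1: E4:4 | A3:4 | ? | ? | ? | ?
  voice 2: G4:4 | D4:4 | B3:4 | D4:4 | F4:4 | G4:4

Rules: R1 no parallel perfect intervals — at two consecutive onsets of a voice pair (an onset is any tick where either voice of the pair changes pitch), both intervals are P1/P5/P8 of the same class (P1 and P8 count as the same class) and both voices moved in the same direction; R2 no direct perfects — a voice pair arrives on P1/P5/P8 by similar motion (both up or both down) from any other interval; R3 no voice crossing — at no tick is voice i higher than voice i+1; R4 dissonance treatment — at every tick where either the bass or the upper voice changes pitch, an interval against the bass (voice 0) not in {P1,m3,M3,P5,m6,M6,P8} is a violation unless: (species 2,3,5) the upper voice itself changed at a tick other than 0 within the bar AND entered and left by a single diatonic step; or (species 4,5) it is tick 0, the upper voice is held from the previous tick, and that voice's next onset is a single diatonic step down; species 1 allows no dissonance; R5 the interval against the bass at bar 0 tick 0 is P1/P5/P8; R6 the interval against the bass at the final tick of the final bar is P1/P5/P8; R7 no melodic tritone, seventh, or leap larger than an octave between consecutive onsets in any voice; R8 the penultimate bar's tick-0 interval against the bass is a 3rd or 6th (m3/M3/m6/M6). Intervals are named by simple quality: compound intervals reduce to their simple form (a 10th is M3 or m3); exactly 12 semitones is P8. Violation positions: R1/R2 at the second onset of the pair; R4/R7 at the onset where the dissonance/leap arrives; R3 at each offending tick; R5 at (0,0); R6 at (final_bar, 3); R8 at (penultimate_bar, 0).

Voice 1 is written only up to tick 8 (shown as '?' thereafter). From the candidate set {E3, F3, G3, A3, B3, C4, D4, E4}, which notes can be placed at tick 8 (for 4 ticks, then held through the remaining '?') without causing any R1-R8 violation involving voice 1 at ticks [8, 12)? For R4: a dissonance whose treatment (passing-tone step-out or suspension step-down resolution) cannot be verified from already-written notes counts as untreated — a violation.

E3: violates R2
F3: violates R4
G3: legal
A3: violates R4
B3: violates R1
C4: violates R3
D4: violates R3,R4
E4: violates R2,R3

{G3}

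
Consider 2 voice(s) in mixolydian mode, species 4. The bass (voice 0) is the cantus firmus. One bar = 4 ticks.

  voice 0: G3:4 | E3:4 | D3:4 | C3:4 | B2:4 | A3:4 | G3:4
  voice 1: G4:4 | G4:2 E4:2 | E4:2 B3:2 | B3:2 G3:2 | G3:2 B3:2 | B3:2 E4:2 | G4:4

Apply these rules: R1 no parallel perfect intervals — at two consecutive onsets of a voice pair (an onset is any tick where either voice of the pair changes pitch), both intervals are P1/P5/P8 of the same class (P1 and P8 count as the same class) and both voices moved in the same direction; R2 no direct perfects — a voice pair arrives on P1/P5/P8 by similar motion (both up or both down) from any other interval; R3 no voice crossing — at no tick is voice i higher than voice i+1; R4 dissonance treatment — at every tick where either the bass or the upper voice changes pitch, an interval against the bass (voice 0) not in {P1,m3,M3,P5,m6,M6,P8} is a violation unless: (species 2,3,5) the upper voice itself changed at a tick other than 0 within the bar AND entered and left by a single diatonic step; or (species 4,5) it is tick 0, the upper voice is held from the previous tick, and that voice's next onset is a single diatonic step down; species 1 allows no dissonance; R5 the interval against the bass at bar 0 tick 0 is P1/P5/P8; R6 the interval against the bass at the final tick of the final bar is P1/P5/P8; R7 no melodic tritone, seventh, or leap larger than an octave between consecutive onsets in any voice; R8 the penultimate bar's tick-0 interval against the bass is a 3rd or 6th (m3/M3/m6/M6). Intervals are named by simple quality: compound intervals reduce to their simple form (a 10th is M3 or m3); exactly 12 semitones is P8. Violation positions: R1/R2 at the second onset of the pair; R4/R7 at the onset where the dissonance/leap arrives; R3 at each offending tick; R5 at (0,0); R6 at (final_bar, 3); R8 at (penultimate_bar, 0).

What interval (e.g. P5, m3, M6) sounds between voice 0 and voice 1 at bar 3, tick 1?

voice 0=C3 voice 1=B3 -> M7

M7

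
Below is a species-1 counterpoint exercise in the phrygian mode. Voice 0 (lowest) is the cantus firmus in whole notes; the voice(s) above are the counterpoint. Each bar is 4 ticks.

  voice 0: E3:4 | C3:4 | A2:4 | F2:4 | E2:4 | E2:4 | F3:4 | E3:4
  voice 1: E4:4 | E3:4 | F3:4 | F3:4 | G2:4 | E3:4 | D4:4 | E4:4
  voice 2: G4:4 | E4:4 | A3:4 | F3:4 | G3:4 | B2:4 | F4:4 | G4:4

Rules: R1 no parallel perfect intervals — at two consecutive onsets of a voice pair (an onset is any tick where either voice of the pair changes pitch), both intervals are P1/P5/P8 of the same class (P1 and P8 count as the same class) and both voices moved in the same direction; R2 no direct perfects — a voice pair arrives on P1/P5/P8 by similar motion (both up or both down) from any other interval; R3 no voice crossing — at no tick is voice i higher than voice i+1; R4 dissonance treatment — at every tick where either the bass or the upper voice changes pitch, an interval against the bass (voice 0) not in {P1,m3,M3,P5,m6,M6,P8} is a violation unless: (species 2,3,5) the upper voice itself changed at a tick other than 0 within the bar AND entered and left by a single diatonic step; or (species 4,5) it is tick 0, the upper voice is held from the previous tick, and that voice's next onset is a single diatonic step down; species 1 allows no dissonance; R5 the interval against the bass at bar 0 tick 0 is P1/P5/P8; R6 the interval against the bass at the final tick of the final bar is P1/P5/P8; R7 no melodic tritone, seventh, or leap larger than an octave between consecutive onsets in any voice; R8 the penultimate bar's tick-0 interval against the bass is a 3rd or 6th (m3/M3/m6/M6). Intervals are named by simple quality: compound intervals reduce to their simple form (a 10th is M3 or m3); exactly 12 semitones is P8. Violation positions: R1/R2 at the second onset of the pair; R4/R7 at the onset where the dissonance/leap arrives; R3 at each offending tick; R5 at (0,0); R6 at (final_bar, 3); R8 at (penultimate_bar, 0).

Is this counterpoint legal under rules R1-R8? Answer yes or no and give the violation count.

No (15 violations)

bar 0: v0=E3 v1=E4 v2=G4 (m3)
bar 1: v0=C3 v1=E3 v2=E4 (M3)
bar 2: v0=A2 v1=F3 v2=A3 (P8)
bar 3: v0=F2 v1=F3 v2=F3 (P8)
bar 4: v0=E2 v1=G2 v2=G3 (m3)
bar 5: v0=E2 v1=E3 v2=B2 (P5)
bar 6: v0=F3 v1=D4 v2=F4 (P8)
bar 7: v0=E3 v1=E4 v2=G4 (m3)
  R5 @ bar0.0: opens on m3
  R2 @ bar1.0: E4/G4 m3 -> E3/E4 P8 similar
  R2 @ bar2.0: C3/E4 M3 -> A2/A3 P8 similar
  R1 @ bar3.0: A2/A3 P8 -> F2/F3 P8 similar
  R7 @ bar4.0: F3->G2 leap 10st
  R3 @ bar5.0: E3 above B2
  R3 @ bar5.1: E3 above B2
  R3 @ bar5.2: E3 above B2
  R3 @ bar5.3: E3 above B2
  R2 @ bar6.0: E2/B2 P5 -> F3/F4 P8 similar
  R7 @ bar6.0: E2->F3 leap 13st
  R7 @ bar6.0: E3->D4 leap 10st
  R7 @ bar6.0: B2->F4 leap 18st
  R8 @ bar6.0: penult P8 not 3rd/6th
  R6 @ bar7.3: closes on m3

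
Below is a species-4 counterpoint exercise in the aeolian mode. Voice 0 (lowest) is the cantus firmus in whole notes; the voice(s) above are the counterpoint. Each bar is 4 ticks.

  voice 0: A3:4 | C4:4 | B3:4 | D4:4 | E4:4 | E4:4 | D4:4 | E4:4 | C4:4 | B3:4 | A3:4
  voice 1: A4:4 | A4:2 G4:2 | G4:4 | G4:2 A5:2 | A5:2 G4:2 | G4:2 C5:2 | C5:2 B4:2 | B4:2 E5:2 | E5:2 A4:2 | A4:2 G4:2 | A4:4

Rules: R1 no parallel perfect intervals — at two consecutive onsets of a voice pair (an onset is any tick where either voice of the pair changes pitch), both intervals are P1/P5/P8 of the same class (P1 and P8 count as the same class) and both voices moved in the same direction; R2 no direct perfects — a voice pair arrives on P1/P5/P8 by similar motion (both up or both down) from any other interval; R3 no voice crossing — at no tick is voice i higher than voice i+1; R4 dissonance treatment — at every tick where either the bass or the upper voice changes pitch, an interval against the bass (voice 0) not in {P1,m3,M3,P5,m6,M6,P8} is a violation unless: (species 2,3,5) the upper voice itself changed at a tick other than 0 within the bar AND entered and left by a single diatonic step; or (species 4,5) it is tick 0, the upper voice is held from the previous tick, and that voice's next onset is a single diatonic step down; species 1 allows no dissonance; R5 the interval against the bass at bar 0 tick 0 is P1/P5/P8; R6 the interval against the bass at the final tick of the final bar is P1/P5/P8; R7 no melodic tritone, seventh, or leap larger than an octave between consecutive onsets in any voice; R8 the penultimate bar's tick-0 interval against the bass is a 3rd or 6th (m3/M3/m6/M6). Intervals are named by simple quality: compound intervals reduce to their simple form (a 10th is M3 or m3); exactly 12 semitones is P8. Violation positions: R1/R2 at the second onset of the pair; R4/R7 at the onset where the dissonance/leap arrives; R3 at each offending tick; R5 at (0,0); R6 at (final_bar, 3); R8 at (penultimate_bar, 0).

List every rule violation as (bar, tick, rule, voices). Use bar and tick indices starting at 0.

(3, 0, R4, (0, 1))
(3, 2, R7, (1,))
(4, 0, R4, (0, 1))
(4, 2, R7, (1,))
(9, 0, R8, (0, 1))

bar 0: v0=A3 v1=A4 downbeat P8
bar 1: v0=C4 v1=A4 downbeat M6
bar 2: v0=B3 v1=G4 downbeat m6
bar 3: v0=D4 v1=G4 downbeat P4
bar 4: v0=E4 v1=A5 downbeat P4
bar 5: v0=E4 v1=G4 downbeat m3
bar 6: v0=D4 v1=C5 downbeat m7
bar 7: v0=E4 v1=B4 downbeat P5
bar 8: v0=C4 v1=E5 downbeat M3
bar 9: v0=B3 v1=A4 downbeat m7
bar 10: v0=A3 v1=A4 downbeat P8
  -> R4 @ bar 3 tick 0 v(0, 1): D4/G4 P4 untreated
  -> R7 @ bar 3 tick 2 v(1,): G4->A5 leap 14st
  -> R4 @ bar 4 tick 0 v(0, 1): E4/A5 P4 untreated
  -> R7 @ bar 4 tick 2 v(1,): A5->G4 leap 14st
  -> R8 @ bar 9 tick 0 v(0, 1): penult m7 not 3rd/6th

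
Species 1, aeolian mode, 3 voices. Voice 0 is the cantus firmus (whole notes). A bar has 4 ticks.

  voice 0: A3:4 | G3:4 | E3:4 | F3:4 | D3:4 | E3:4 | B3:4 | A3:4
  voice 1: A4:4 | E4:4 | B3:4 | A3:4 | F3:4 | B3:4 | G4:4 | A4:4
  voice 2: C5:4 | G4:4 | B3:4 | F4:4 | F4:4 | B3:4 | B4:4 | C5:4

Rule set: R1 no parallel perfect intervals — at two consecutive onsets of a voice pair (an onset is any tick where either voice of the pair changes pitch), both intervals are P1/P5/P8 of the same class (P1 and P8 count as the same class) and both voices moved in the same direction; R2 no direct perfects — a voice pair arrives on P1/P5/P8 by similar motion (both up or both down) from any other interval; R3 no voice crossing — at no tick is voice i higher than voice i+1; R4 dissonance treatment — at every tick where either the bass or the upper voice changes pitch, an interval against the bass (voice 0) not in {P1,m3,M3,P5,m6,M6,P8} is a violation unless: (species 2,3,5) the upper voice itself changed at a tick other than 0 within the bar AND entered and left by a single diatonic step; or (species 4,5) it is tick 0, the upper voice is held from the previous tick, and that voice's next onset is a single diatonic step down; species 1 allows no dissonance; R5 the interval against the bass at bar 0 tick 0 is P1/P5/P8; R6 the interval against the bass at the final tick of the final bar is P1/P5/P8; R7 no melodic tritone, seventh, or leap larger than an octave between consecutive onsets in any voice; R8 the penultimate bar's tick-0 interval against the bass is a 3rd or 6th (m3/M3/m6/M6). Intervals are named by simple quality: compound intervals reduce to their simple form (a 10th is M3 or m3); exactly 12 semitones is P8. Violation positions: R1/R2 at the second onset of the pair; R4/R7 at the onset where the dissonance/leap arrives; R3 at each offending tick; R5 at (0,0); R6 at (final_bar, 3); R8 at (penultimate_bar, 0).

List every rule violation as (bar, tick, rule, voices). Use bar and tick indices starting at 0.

bar 0: v0=A3 v1=A4 v2=C5 downbeat m3
bar 1: v0=G3 v1=E4 v2=G4 downbeat P8
bar 2: v0=E3 v1=B3 v2=B3 downbeat P5
bar 3: v0=F3 v1=A3 v2=F4 downbeat P8
bar 4: v0=D3 v1=F3 v2=F4 downbeat m3
bar 5: v0=E3 v1=B3 v2=B3 downbeat P5
bar 6: v0=B3 v1=G4 v2=B4 downbeat P8
bar 7: v0=A3 v1=A4 v2=C5 downbeat m3
  -> R5 @ bar 0 tick 0 v(0, 2): opens on m3
  -> R2 @ bar 1 tick 0 v(0, 2): A3/C5 m3 -> G3/G4 P8 similar
  -> R2 @ bar 2 tick 0 v(0, 1): G3/E4 M6 -> E3/B3 P5 similar
  -> R2 @ bar 2 tick 0 v(0, 2): G3/G4 P8 -> E3/B3 P5 similar
  -> R2 @ bar 2 tick 0 v(1, 2): E4/G4 m3 -> B3/B3 P1 similar
  -> R2 @ bar 3 tick 0 v(0, 2): E3/B3 P5 -> F3/F4 P8 similar
  -> R7 @ bar 3 tick 0 v(2,): B3->F4 leap 6st
  -> R2 @ bar 5 tick 0 v(0, 1): D3/F3 m3 -> E3/B3 P5 similar
  -> R7 @ bar 5 tick 0 v(1,): F3->B3 leap 6st
  -> R7 @ bar 5 tick 0 v(2,): F4->B3 leap 6st
  -> R2 @ bar 6 tick 0 v(0, 2): E3/B3 P5 -> B3/B4 P8 similar
  -> R8 @ bar 6 tick 0 v(0, 2): penult P8 not 3rd/6th
  -> R6 @ bar 7 tick 3 v(0, 2): closes on m3

(0, 0, R5, (0, 2))
(1, 0, R2, (0, 2))
(2, 0, R2, (0, 1))
(2, 0, R2, (0, 2))
(2, 0, R2, (1, 2))
(3, 0, R2, (0, 2))
(3, 0, R7, (2,))
(5, 0, R2, (0, 1))
(5, 0, R7, (1,))
(5, 0, R7, (2,))
(6, 0, R2, (0, 2))
(6, 0, R8, (0, 2))
(7, 3, R6, (0, 2))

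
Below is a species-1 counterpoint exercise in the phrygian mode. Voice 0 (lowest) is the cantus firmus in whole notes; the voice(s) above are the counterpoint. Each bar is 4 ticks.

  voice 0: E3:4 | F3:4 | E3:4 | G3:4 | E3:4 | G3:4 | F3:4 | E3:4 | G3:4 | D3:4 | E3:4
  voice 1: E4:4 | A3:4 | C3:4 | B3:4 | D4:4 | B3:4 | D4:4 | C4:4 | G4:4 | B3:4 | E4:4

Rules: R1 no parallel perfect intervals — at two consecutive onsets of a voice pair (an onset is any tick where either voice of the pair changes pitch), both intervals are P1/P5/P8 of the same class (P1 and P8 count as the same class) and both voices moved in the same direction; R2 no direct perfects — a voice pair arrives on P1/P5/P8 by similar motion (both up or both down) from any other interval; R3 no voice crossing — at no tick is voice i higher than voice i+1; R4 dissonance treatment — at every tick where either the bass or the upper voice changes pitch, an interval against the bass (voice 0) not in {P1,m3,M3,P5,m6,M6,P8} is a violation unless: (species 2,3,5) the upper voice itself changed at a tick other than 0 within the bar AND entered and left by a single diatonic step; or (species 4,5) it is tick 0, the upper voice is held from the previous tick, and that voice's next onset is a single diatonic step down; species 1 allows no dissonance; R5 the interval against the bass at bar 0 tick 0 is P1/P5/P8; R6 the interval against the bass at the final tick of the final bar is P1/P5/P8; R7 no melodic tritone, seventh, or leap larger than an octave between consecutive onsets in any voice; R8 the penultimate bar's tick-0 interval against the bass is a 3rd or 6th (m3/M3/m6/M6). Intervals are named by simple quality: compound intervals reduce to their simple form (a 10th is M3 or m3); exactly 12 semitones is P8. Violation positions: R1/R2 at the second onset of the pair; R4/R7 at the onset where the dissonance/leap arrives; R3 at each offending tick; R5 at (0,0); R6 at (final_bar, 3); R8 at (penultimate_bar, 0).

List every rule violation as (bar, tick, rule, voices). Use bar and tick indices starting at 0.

bar 0: v0=E3 v1=E4 downbeat P8
bar 1: v0=F3 v1=A3 downbeat M3
bar 2: v0=E3 v1=C3 downbeat M3
bar 3: v0=G3 v1=B3 downbeat M3
bar 4: v0=E3 v1=D4 downbeat m7
bar 5: v0=G3 v1=B3 downbeat M3
bar 6: v0=F3 v1=D4 downbeat M6
bar 7: v0=E3 v1=C4 downbeat m6
bar 8: v0=G3 v1=G4 downbeat P8
bar 9: v0=D3 v1=B3 downbeat M6
bar 10: v0=E3 v1=E4 downbeat P8
  -> R3 @ bar 2 tick 0 v(0, 1): E3 above C3
  -> R3 @ bar 2 tick 1 v(0, 1): E3 above C3
  -> R3 @ bar 2 tick 2 v(0, 1): E3 above C3
  -> R3 @ bar 2 tick 3 v(0, 1): E3 above C3
  -> R7 @ bar 3 tick 0 v(1,): C3->B3 leap 11st
  -> R4 @ bar 4 tick 0 v(0, 1): E3/D4 m7 untreated
  -> R2 @ bar 8 tick 0 v(0, 1): E3/C4 m6 -> G3/G4 P8 similar
  -> R2 @ bar 10 tick 0 v(0, 1): D3/B3 M6 -> E3/E4 P8 similar

(2, 0, R3, (0, 1))
(2, 1, R3, (0, 1))
(2, 2, R3, (0, 1))
(2, 3, R3, (0, 1))
(3, 0, R7, (1,))
(4, 0, R4, (0, 1))
(8, 0, R2, (0, 1))
(10, 0, R2, (0, 1))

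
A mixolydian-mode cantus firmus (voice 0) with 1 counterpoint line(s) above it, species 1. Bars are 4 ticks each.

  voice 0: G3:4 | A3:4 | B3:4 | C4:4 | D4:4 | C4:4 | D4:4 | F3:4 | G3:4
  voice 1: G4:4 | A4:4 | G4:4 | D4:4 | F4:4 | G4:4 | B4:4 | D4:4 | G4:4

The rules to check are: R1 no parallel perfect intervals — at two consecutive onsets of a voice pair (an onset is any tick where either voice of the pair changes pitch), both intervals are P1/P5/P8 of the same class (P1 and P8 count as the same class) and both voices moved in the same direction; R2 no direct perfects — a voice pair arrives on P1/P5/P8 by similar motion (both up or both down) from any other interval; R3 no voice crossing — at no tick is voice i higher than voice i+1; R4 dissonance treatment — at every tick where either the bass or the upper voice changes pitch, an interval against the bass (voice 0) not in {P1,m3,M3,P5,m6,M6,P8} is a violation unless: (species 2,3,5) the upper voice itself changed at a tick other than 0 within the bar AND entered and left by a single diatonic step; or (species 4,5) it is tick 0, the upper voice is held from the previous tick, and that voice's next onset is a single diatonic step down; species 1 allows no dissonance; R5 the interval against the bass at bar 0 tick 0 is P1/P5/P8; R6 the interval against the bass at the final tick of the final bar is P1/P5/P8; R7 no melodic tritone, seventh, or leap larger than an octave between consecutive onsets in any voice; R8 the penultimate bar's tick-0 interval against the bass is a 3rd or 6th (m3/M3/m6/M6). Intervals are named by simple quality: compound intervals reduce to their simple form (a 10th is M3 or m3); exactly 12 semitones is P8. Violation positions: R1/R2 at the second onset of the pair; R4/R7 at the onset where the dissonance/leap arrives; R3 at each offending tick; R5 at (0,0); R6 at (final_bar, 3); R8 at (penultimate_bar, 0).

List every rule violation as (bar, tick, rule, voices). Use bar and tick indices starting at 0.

(1, 0, R1, (0, 1))
(3, 0, R4, (0, 1))
(8, 0, R2, (0, 1))

bar 0: v0=G3 v1=G4 downbeat P8
bar 1: v0=A3 v1=A4 downbeat P8
bar 2: v0=B3 v1=G4 downbeat m6
bar 3: v0=C4 v1=D4 downbeat M2
bar 4: v0=D4 v1=F4 downbeat m3
bar 5: v0=C4 v1=G4 downbeat P5
bar 6: v0=D4 v1=B4 downbeat M6
bar 7: v0=F3 v1=D4 downbeat M6
bar 8: v0=G3 v1=G4 downbeat P8
  -> R1 @ bar 1 tick 0 v(0, 1): G3/G4 P8 -> A3/A4 P8 similar
  -> R4 @ bar 3 tick 0 v(0, 1): C4/D4 M2 untreated
  -> R2 @ bar 8 tick 0 v(0, 1): F3/D4 M6 -> G3/G4 P8 similar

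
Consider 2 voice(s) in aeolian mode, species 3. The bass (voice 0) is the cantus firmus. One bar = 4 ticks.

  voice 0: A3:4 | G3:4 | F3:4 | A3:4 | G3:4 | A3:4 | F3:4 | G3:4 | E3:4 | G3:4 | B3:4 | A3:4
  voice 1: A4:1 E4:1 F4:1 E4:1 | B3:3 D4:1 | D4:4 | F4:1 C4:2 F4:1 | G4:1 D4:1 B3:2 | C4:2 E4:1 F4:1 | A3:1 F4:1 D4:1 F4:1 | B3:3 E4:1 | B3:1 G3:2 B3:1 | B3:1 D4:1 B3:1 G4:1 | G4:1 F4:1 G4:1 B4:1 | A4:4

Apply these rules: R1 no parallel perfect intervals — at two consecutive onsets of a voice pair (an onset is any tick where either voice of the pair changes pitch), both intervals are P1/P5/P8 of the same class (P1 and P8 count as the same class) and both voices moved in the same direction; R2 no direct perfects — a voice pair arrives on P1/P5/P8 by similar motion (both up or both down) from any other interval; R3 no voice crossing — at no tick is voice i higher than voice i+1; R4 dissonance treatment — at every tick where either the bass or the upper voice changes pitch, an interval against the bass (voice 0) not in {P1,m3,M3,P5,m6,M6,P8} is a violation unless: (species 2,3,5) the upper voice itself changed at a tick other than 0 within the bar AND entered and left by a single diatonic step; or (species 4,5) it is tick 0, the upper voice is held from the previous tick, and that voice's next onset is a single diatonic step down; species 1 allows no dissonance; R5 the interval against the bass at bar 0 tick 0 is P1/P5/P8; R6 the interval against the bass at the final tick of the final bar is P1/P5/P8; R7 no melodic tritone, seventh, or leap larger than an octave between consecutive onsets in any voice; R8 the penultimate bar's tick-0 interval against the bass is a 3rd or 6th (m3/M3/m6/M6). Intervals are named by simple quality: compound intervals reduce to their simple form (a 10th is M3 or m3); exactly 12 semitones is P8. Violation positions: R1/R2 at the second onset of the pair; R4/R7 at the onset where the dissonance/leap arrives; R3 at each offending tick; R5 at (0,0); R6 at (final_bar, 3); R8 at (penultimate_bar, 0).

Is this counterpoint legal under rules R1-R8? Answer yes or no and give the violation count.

bar 0: v0=A3 v1=A4 (P8)
bar 1: v0=G3 v1=B3 (M3)
bar 2: v0=F3 v1=D4 (M6)
bar 3: v0=A3 v1=F4 (m6)
bar 4: v0=G3 v1=G4 (P8)
bar 5: v0=A3 v1=C4 (m3)
bar 6: v0=F3 v1=A3 (M3)
bar 7: v0=G3 v1=B3 (M3)
bar 8: v0=E3 v1=B3 (P5)
bar 9: v0=G3 v1=B3 (M3)
bar 10: v0=B3 v1=G4 (m6)
bar 11: v0=A3 v1=A4 (P8)
  R7 @ bar7.0: F4->B3 leap 6st
  R2 @ bar8.0: G3/E4 M6 -> E3/B3 P5 similar
  R1 @ bar11.0: B3/B4 P8 -> A3/A4 P8 similar

No (3 violations)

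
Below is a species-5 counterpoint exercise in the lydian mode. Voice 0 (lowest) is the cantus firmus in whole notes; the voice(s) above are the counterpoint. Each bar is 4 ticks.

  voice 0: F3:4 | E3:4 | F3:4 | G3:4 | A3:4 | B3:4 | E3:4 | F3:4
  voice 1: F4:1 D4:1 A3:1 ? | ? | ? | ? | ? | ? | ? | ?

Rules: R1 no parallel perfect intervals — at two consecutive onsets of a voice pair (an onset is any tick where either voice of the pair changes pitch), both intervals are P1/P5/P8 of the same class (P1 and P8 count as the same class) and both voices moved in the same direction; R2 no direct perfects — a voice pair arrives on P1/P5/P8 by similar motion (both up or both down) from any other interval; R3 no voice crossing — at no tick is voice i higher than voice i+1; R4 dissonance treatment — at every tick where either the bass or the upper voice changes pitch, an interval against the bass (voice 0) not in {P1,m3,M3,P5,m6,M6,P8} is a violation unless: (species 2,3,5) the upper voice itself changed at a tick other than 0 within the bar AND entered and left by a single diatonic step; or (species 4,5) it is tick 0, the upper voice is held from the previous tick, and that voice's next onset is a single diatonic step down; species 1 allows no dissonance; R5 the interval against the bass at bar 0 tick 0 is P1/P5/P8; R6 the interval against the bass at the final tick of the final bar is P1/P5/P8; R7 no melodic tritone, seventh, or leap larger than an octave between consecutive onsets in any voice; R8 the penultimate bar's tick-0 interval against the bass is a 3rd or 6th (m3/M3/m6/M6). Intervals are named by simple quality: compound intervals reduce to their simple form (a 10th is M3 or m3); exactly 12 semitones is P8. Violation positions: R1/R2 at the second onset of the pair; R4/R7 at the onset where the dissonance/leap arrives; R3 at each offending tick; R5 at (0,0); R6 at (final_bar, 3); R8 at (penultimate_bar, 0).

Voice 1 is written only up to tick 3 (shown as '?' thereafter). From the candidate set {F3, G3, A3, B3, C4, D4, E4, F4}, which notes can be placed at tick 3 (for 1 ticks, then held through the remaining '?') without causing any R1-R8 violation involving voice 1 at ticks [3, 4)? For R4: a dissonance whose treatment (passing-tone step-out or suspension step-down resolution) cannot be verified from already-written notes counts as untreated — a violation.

F3: legal
G3: violates R4
A3: legal
B3: violates R4
C4: legal
D4: legal
E4: violates R4
F4: legal

{A3, C4, D4, F3, F4}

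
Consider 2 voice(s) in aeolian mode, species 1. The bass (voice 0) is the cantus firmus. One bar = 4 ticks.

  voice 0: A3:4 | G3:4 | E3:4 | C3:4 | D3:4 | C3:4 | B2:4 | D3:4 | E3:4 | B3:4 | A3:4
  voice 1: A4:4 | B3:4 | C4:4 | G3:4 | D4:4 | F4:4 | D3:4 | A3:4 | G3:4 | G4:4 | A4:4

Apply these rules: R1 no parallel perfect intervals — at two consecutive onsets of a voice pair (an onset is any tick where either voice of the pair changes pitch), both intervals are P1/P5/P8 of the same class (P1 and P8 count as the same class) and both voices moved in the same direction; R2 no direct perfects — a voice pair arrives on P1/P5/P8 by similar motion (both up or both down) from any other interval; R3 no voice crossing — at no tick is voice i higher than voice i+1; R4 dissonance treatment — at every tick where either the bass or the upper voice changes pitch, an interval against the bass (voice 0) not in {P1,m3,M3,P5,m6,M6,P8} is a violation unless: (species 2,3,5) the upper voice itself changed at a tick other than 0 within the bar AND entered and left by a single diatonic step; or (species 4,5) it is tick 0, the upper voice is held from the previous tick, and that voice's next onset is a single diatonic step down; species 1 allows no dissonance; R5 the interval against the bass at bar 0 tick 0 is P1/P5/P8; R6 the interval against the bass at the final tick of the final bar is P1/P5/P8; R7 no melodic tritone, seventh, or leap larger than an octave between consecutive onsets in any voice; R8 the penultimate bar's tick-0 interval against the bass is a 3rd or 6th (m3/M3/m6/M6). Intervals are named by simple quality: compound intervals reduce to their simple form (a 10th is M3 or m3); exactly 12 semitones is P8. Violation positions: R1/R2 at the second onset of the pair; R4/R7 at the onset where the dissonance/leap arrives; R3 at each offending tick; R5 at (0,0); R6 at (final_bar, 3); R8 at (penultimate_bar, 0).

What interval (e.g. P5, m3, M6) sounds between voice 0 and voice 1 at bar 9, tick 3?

voice 0=B3 voice 1=G4 -> m6

m6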